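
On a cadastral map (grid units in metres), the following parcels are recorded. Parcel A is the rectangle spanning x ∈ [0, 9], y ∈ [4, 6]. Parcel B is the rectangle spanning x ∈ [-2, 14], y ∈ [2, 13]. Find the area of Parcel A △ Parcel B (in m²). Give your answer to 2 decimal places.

158.00

|Parcel A∩Parcel B|: x∈[0,9], y∈[4,6] → 9·2 = 18.
|Parcel A △ Parcel B| = |Parcel A| + |Parcel B| − 2·|Parcel A∩Parcel B| = 18 + 176 − 36 = 158.00.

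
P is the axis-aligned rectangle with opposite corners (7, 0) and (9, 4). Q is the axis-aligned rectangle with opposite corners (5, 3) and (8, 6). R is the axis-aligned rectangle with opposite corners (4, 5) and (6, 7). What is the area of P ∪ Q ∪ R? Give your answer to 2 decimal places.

By inclusion–exclusion:
Individual areas: |P| = 8, |Q| = 9, |R| = 4.
|P∩Q|: x∈[7,8], y∈[3,4] → 1·1 = 1.
|P∩R| = 0 (no overlap).
|Q∩R|: x∈[5,6], y∈[5,6] → 1·1 = 1.
|P∩Q∩R| = 0.
|P ∪ Q ∪ R| = 21 − 2 + 0 = 19.00.

19.00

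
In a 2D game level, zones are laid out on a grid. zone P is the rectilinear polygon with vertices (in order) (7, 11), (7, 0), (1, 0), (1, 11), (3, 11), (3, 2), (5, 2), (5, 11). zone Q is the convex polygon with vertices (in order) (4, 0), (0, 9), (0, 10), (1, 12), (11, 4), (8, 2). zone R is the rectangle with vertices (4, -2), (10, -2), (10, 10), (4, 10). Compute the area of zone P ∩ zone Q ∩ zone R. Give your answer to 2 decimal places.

The intersection is the polygon with vertices (4,0), (4,2), (5,2), (5,8.8), (7,7.2), (7,1.5).
By the shoelace formula its area is 15.75.

15.75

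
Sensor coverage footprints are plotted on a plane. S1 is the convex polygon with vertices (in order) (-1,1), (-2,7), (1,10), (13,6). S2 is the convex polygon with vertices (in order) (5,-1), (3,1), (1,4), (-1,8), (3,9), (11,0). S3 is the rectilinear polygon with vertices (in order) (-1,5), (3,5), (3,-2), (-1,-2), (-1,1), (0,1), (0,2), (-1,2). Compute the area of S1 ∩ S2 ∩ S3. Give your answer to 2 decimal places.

The intersection is the polygon with vertices (1,4), (0.5,5), (3,5), (3,2.429), (2.231,2.154).
By the shoelace formula its area is 4.70.

4.70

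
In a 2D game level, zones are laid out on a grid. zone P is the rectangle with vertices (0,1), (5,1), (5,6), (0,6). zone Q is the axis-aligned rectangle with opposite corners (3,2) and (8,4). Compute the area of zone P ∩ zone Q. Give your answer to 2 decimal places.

4.00

|zone P∩zone Q|: x∈[3,5], y∈[2,4] → 2·2 = 4.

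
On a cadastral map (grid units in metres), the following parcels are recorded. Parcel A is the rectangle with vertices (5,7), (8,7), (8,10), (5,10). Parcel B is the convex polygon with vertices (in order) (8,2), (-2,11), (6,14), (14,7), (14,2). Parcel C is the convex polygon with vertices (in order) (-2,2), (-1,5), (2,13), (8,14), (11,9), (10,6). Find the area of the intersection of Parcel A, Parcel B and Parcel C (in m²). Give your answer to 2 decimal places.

The intersection is the polygon with vertices (5,10), (8,10), (8,7), (5,7).
By the shoelace formula its area is 9.00.

9.00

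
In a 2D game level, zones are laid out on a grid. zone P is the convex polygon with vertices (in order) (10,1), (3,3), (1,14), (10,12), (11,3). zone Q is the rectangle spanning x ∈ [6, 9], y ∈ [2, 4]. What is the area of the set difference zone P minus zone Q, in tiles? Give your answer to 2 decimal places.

|zone P| = 91.5, |zone P∩zone Q| = 5.9643.
|zone P ∖ zone Q| = |zone P| − |zone P∩zone Q| = 91.5 − 5.9643 = 85.54.

85.54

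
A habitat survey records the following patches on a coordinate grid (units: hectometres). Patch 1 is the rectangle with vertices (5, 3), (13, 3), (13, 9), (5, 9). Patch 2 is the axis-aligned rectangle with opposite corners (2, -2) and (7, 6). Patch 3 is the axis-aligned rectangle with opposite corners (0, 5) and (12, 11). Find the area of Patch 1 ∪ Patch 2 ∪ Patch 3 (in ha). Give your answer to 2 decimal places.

By inclusion–exclusion:
Individual areas: |Patch 1| = 48, |Patch 2| = 40, |Patch 3| = 72.
|Patch 1∩Patch 2|: x∈[5,7], y∈[3,6] → 2·3 = 6.
|Patch 1∩Patch 3|: x∈[5,12], y∈[5,9] → 7·4 = 28.
|Patch 2∩Patch 3|: x∈[2,7], y∈[5,6] → 5·1 = 5.
|Patch 1∩Patch 2∩Patch 3| = 2.
|Patch 1 ∪ Patch 2 ∪ Patch 3| = 160 − 39 + 2 = 123.00.

123.00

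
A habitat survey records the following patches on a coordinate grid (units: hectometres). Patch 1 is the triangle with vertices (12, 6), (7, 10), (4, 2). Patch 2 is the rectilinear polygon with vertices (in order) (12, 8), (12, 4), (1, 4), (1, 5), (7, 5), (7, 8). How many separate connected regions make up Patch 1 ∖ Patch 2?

2

Patch 1 ∖ Patch 2 splits into 2 disjoint pieces (area 7.1875, area 3.25).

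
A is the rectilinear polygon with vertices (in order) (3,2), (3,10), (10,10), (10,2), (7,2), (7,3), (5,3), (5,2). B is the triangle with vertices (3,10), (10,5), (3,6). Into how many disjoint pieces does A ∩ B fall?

1

A ∩ B is a single connected region.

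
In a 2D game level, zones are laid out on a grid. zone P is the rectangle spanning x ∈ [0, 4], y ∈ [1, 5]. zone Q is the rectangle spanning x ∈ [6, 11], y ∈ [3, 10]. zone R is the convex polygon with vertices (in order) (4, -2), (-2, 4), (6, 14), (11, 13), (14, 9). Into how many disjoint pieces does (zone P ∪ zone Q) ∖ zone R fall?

(zone P ∪ zone Q) ∖ zone R splits into 2 disjoint pieces (area 0.5, area 3.3136).

2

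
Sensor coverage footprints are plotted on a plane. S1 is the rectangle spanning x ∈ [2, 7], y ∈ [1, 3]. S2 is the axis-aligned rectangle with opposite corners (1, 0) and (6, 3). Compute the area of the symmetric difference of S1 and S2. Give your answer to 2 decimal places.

|S1∩S2|: x∈[2,6], y∈[1,3] → 4·2 = 8.
|S1 △ S2| = |S1| + |S2| − 2·|S1∩S2| = 10 + 15 − 16 = 9.00.

9.00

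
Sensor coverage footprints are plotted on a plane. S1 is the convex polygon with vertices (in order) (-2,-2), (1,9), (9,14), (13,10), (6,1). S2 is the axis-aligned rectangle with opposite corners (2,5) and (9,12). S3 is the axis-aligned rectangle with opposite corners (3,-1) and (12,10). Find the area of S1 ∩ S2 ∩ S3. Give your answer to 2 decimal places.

The intersection is the polygon with vertices (9,5), (3,5), (3,10), (9,10).
By the shoelace formula its area is 30.00.

30.00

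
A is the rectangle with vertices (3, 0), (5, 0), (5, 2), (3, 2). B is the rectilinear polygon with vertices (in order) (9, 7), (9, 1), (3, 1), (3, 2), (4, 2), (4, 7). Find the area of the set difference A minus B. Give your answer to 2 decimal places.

2.00

|A| = 4, |A∩B| = 2.
|A ∖ B| = |A| − |A∩B| = 4 − 2 = 2.00.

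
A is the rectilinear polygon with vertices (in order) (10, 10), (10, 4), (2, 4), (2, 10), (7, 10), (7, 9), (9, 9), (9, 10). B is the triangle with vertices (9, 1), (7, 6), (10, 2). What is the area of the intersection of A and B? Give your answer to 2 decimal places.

0.70

The intersection is the polygon with vertices (7.8,4), (7,6), (8.5,4).
By the shoelace formula its area is 0.70.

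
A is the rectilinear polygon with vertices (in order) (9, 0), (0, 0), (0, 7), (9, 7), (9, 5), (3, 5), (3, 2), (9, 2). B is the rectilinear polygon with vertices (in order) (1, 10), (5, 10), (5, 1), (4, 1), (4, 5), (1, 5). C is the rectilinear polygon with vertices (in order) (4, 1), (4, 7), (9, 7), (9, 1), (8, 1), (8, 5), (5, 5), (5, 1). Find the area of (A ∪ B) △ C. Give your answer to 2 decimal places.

|A ∪ B| = 60.
|(A ∪ B) ∩ C| = 15.
|(A ∪ B) △ C| = 60 + 18 − 30 = 48.00.

48.00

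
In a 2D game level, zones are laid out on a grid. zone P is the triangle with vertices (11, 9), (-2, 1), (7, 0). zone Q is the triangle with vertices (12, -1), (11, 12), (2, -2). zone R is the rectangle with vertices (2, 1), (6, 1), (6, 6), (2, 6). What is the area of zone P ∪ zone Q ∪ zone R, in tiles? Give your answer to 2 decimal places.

90.45

By inclusion–exclusion:
Individual areas: |zone P| = 42.5, |zone Q| = 65.5, |zone R| = 20.
|zone P∩zone Q| = 22.784.
|zone P∩zone R| = 14.7692.
|zone Q∩zone R| = 3.3373.
|zone P∩zone Q∩zone R| = 3.3373.
|zone P ∪ zone Q ∪ zone R| = 128 − 40.8905 + 3.3373 = 90.45.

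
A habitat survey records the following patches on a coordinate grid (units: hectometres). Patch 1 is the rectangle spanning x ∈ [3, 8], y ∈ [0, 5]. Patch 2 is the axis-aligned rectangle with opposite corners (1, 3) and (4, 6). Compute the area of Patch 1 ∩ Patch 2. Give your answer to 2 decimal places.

|Patch 1∩Patch 2|: x∈[3,4], y∈[3,5] → 1·2 = 2.

2.00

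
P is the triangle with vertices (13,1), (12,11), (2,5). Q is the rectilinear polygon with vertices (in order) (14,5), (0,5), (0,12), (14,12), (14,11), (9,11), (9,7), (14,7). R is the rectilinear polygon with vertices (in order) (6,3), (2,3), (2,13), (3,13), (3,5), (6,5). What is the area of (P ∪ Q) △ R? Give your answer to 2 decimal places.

|P ∪ Q| = 109.3.
|(P ∪ Q) ∩ R| = 9.9091.
|(P ∪ Q) △ R| = 109.3 + 16 − 19.8182 = 105.48.

105.48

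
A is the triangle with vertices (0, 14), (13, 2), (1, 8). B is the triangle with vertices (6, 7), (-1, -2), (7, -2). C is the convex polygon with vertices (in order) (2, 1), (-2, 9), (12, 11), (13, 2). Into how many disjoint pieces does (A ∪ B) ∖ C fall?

2

(A ∪ B) ∖ C splits into 2 disjoint pieces (area 21.1539, area 8.6159).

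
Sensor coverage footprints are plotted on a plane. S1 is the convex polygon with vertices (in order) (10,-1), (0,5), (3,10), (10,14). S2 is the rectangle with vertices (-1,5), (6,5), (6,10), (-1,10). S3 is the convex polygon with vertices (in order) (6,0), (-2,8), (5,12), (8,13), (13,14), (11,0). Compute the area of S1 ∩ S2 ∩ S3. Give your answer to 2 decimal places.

22.19

The intersection is the polygon with vertices (6,10), (6,5), (1,5), (0.375,5.625), (3,10).
By the shoelace formula its area is 22.19.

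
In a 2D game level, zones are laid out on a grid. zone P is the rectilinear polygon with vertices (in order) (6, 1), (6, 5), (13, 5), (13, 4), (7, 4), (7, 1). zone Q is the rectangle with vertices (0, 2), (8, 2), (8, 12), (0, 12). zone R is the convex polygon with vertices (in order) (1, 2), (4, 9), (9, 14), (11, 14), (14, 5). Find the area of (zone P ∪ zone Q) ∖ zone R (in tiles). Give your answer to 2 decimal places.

|zone P ∪ zone Q| = 86.
|(zone P ∪ zone Q) ∩ zone R| = 44.0641.
|(zone P ∪ zone Q) ∖ zone R| = 86 − 44.0641 = 41.94.

41.94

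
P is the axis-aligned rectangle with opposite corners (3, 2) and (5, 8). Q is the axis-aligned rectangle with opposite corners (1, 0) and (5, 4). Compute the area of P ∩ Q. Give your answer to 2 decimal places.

|P∩Q|: x∈[3,5], y∈[2,4] → 2·2 = 4.

4.00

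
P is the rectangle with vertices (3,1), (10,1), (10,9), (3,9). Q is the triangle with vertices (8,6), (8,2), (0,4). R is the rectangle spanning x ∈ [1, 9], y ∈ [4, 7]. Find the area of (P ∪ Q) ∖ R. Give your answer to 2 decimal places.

|P ∪ Q| = 58.25.
|(P ∪ Q) ∩ R| = 19.
|(P ∪ Q) ∖ R| = 58.25 − 19 = 39.25.

39.25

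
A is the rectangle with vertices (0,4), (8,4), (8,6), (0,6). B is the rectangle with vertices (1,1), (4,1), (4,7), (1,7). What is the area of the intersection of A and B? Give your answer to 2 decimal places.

6.00

|A∩B|: x∈[1,4], y∈[4,6] → 3·2 = 6.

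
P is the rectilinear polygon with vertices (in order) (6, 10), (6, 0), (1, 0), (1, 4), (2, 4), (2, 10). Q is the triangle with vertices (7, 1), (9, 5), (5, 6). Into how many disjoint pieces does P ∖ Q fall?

P ∖ Q is a single connected region.

1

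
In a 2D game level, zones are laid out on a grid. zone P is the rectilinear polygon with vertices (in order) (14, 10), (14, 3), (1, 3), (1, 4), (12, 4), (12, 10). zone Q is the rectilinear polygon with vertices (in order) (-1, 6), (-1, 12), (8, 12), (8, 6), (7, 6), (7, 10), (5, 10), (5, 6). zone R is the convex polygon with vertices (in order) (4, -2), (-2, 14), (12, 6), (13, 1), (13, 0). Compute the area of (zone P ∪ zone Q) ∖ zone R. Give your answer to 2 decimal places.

30.30

|zone P ∪ zone Q| = 71.
|(zone P ∪ zone Q) ∩ zone R| = 40.7006.
|(zone P ∪ zone Q) ∖ zone R| = 71 − 40.7006 = 30.30.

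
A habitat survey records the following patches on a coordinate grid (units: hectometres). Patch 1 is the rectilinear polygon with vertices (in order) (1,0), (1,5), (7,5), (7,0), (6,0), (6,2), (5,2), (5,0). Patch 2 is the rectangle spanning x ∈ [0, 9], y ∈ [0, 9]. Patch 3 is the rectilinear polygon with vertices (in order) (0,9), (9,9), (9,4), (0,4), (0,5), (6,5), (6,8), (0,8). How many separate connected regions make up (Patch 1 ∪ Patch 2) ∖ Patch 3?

2

(Patch 1 ∪ Patch 2) ∖ Patch 3 splits into 2 disjoint pieces (area 36, area 18).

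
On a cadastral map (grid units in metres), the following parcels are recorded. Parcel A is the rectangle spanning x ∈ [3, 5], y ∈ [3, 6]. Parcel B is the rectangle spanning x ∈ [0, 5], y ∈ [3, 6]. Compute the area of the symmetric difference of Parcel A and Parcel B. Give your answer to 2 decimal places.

9.00

|Parcel A∩Parcel B|: x∈[3,5], y∈[3,6] → 2·3 = 6.
|Parcel A △ Parcel B| = |Parcel A| + |Parcel B| − 2·|Parcel A∩Parcel B| = 6 + 15 − 12 = 9.00.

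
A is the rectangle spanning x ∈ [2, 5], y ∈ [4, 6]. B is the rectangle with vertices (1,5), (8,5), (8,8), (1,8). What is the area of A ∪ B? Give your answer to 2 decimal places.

24.00

By inclusion–exclusion:
Individual areas: |A| = 6, |B| = 21.
|A∩B|: x∈[2,5], y∈[5,6] → 3·1 = 3.
|A ∪ B| = 27 − 3 = 24.00.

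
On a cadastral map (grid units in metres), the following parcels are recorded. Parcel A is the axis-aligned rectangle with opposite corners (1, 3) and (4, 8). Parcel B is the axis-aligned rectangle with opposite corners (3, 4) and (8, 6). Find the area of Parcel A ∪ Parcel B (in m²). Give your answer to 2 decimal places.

By inclusion–exclusion:
Individual areas: |Parcel A| = 15, |Parcel B| = 10.
|Parcel A∩Parcel B|: x∈[3,4], y∈[4,6] → 1·2 = 2.
|Parcel A ∪ Parcel B| = 25 − 2 = 23.00.

23.00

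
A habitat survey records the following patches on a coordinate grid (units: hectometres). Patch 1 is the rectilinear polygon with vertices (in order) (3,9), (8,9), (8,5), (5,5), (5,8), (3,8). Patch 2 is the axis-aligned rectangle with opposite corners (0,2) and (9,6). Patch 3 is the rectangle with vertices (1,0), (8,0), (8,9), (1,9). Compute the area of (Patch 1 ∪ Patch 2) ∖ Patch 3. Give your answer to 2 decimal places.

|Patch 1 ∪ Patch 2| = 47.
|(Patch 1 ∪ Patch 2) ∩ Patch 3| = 39.
|(Patch 1 ∪ Patch 2) ∖ Patch 3| = 47 − 39 = 8.00.

8.00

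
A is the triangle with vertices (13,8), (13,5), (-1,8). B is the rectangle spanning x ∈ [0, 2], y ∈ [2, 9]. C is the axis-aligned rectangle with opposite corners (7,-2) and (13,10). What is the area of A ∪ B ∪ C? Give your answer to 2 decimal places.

By inclusion–exclusion:
Individual areas: |A| = 21, |B| = 14, |C| = 72.
|A∩B| = 0.8571.
|A∩C| = 14.1429.
|B∩C| = 0 (no overlap).
|A∩B∩C| = 0.
|A ∪ B ∪ C| = 107 − 15 + 0 = 92.00.

92.00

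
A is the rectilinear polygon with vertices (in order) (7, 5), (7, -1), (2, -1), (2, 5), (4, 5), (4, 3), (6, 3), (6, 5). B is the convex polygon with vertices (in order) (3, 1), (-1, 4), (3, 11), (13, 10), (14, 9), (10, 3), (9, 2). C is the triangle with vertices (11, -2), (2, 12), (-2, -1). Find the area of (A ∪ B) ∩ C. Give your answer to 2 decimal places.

The region (A ∪ B) ∩ C is the polygon with vertices (2,-1), (2,1.75), (-0.562,3.672), (0.167,6.042), (2.832,10.706), (8.484,1.914), (7,1.667), (7,-1).
By the shoelace formula its area is 56.92.

56.92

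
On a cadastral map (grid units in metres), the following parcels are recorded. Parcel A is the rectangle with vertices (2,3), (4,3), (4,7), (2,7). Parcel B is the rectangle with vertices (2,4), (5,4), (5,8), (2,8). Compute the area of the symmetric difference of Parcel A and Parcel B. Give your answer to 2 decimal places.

|Parcel A∩Parcel B|: x∈[2,4], y∈[4,7] → 2·3 = 6.
|Parcel A △ Parcel B| = |Parcel A| + |Parcel B| − 2·|Parcel A∩Parcel B| = 8 + 12 − 12 = 8.00.

8.00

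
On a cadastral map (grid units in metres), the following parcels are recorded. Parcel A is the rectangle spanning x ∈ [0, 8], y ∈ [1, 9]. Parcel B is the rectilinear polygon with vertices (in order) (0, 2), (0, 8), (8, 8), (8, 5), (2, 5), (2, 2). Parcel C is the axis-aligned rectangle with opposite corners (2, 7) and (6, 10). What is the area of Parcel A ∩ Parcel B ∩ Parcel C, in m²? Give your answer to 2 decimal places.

The intersection is the polygon with vertices (6,8), (6,7), (2,7), (2,8).
By the shoelace formula its area is 4.00.

4.00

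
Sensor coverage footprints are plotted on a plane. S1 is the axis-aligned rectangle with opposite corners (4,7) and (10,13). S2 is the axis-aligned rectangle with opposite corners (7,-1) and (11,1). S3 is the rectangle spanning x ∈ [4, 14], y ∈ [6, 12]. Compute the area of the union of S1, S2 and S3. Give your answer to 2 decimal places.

By inclusion–exclusion:
Individual areas: |S1| = 36, |S2| = 8, |S3| = 60.
|S1∩S2| = 0 (no overlap).
|S1∩S3|: x∈[4,10], y∈[7,12] → 6·5 = 30.
|S2∩S3| = 0 (no overlap).
|S1∩S2∩S3| = 0.
|S1 ∪ S2 ∪ S3| = 104 − 30 + 0 = 74.00.

74.00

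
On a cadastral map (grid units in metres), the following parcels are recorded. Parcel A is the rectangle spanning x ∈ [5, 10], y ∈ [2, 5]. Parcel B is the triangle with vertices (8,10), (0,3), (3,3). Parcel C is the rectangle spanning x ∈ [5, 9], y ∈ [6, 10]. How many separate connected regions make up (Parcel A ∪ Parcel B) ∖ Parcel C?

2

(Parcel A ∪ Parcel B) ∖ Parcel C splits into 2 disjoint pieces (area 15, area 8.1518).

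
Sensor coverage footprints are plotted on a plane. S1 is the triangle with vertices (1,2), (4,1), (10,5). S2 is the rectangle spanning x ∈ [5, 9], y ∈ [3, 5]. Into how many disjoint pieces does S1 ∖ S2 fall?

2

S1 ∖ S2 splits into 2 disjoint pieces (area 6.1667, area 0.1667).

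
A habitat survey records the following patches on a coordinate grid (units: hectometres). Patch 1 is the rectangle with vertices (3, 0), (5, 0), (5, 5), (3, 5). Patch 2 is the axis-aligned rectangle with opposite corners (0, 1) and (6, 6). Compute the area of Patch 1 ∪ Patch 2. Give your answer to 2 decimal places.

32.00

By inclusion–exclusion:
Individual areas: |Patch 1| = 10, |Patch 2| = 30.
|Patch 1∩Patch 2|: x∈[3,5], y∈[1,5] → 2·4 = 8.
|Patch 1 ∪ Patch 2| = 40 − 8 = 32.00.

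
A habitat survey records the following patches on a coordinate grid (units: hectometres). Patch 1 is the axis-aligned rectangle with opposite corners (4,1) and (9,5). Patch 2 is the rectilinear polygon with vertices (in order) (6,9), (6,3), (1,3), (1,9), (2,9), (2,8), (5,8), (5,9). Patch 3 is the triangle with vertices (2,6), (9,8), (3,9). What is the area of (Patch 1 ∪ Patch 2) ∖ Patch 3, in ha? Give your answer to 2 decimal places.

37.37

|Patch 1 ∪ Patch 2| = 43.
|(Patch 1 ∪ Patch 2) ∩ Patch 3| = 5.631.
|(Patch 1 ∪ Patch 2) ∖ Patch 3| = 43 − 5.631 = 37.37.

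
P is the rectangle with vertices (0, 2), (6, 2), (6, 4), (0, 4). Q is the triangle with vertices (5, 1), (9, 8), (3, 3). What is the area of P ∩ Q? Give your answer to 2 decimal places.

4.74

The intersection is the polygon with vertices (6,4), (6,2.75), (5.571,2), (4,2), (3,3), (4.2,4).
By the shoelace formula its area is 4.74.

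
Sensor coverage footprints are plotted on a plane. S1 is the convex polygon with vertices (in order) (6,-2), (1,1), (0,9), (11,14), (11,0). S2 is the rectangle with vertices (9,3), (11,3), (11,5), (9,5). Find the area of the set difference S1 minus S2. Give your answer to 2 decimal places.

125.00

|S1| = 129, |S1∩S2| = 4.
|S1 ∖ S2| = |S1| − |S1∩S2| = 129 − 4 = 125.00.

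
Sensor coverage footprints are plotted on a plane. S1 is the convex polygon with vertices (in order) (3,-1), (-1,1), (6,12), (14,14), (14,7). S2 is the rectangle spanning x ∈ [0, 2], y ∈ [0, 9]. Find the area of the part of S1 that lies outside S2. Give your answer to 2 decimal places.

|S1| = 116.5, |S1∩S2| = 8.0357.
|S1 ∖ S2| = |S1| − |S1∩S2| = 116.5 − 8.0357 = 108.46.

108.46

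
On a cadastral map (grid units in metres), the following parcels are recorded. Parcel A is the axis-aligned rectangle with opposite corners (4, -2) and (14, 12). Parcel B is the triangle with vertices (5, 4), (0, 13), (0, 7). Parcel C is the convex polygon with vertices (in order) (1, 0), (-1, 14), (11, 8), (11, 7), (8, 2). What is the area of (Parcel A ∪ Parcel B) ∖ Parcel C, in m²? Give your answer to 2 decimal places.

|Parcel A ∪ Parcel B| = 154.4.
|(Parcel A ∪ Parcel B) ∩ Parcel C| = 63.4357.
|(Parcel A ∪ Parcel B) ∖ Parcel C| = 154.4 − 63.4357 = 90.96.

90.96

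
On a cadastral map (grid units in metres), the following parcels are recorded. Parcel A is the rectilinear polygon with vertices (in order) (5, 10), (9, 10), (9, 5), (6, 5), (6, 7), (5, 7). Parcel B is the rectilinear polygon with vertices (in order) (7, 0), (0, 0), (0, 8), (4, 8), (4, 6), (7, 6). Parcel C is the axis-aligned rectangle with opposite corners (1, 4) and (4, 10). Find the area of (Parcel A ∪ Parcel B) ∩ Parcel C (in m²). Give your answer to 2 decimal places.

The region (Parcel A ∪ Parcel B) ∩ Parcel C is the polygon with vertices (4,8), (4,6), (4,4), (1,4), (1,8).
By the shoelace formula its area is 12.00.

12.00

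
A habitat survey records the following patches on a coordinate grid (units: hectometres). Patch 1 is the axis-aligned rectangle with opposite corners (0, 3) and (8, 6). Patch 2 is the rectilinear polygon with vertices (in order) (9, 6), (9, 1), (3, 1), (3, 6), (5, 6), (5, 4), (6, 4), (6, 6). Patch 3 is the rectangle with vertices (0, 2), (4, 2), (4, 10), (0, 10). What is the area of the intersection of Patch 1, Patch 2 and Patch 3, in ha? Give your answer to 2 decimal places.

The intersection is the polygon with vertices (3,3), (3,6), (4,6), (4,3).
By the shoelace formula its area is 3.00.

3.00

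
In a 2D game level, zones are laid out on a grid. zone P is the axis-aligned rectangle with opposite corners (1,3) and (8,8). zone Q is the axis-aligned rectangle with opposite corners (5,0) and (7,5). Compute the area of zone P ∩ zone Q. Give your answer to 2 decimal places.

4.00

|zone P∩zone Q|: x∈[5,7], y∈[3,5] → 2·2 = 4.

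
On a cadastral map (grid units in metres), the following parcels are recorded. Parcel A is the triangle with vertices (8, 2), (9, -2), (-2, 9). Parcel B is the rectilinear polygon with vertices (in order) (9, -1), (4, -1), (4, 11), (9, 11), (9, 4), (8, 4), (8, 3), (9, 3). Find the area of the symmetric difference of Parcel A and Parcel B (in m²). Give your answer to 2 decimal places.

|Parcel A| = 16.5, |Parcel B| = 59, |Parcel A∩Parcel B| = 10.725.
|Parcel A △ Parcel B| = |Parcel A| + |Parcel B| − 2·|Parcel A∩Parcel B| = 16.5 + 59 − 21.45 = 54.05.

54.05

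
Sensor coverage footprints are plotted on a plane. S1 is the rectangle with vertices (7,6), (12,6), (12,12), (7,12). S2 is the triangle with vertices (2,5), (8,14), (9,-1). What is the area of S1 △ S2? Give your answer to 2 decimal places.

|S1| = 30, |S2| = 49.5, |S1∩S2| = 8.
|S1 △ S2| = |S1| + |S2| − 2·|S1∩S2| = 30 + 49.5 − 16 = 63.50.

63.50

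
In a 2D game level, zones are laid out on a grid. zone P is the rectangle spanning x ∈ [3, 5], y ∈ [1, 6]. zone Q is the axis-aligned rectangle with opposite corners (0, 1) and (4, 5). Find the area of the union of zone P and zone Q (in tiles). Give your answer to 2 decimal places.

22.00

By inclusion–exclusion:
Individual areas: |zone P| = 10, |zone Q| = 16.
|zone P∩zone Q|: x∈[3,4], y∈[1,5] → 1·4 = 4.
|zone P ∪ zone Q| = 26 − 4 = 22.00.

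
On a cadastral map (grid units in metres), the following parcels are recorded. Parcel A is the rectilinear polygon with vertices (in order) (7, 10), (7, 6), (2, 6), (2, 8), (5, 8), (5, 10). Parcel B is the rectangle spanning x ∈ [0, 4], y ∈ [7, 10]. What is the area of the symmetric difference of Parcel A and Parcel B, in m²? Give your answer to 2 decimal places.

|Parcel A| = 14, |Parcel B| = 12, |Parcel A∩Parcel B| = 2.
|Parcel A △ Parcel B| = |Parcel A| + |Parcel B| − 2·|Parcel A∩Parcel B| = 14 + 12 − 4 = 22.00.

22.00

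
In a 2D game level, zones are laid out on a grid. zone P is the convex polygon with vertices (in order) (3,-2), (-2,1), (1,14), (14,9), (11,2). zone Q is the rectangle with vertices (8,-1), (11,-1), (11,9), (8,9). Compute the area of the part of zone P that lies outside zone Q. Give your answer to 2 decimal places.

|zone P| = 158, |zone P∩zone Q| = 23.25.
|zone P ∖ zone Q| = |zone P| − |zone P∩zone Q| = 158 − 23.25 = 134.75.

134.75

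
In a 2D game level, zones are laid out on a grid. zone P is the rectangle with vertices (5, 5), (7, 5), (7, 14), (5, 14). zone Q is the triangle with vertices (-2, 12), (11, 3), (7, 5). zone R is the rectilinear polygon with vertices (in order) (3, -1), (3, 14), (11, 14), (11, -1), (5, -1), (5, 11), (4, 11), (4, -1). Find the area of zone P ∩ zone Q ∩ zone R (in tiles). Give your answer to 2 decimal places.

1.37

The intersection is the polygon with vertices (5,6.556), (5,7.154), (7,5.769), (7,5).
By the shoelace formula its area is 1.37.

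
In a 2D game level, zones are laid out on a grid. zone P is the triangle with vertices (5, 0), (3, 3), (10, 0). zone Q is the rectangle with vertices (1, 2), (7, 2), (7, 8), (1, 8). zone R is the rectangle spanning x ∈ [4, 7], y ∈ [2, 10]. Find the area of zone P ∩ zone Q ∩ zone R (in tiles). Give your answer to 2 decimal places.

The intersection is the polygon with vertices (5.333,2), (4,2), (4,2.571).
By the shoelace formula its area is 0.38.

0.38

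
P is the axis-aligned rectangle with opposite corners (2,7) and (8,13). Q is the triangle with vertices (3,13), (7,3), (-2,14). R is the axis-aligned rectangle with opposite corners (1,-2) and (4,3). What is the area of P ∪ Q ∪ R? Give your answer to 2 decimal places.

By inclusion–exclusion:
Individual areas: |P| = 36, |Q| = 23, |R| = 15.
|P∩Q| = 11.3768.
|P∩R| = 0 (no overlap).
|Q∩R| = 0.
|P∩Q∩R| = 0.
|P ∪ Q ∪ R| = 74 − 11.3768 + 0 = 62.62.

62.62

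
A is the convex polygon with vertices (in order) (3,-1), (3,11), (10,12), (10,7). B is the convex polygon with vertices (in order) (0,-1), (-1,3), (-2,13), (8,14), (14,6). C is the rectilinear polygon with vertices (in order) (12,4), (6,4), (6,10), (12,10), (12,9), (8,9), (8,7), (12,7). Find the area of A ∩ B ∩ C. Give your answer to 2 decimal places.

The intersection is the polygon with vertices (10,9), (8,9), (8,7), (10,7), (7.375,4), (6,4), (6,10), (10,10).
By the shoelace formula its area is 16.06.

16.06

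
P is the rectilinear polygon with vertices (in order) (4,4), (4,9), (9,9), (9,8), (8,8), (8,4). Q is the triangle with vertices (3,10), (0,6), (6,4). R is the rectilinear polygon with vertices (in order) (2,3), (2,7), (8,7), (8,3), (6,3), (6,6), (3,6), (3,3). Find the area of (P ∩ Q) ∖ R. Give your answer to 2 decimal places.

2.58

|P ∩ Q| = 3.3333.
|(P ∩ Q) ∩ R| = 0.75.
|(P ∩ Q) ∖ R| = 3.3333 − 0.75 = 2.58.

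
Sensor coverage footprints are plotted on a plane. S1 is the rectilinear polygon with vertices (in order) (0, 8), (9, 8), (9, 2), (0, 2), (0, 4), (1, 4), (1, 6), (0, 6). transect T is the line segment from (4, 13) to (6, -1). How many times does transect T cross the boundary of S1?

The segment meets the boundary at (5.571,2), (4.714,8).

2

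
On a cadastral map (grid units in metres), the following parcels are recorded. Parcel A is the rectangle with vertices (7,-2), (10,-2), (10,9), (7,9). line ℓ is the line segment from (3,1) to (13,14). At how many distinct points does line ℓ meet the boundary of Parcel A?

The segment meets the boundary at (9.154,9), (7,6.2).

2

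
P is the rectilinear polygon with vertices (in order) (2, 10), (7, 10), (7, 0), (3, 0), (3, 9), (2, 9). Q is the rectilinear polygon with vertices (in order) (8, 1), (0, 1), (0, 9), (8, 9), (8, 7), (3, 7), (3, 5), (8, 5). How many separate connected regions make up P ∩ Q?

P ∩ Q splits into 2 disjoint pieces (area 8, area 16).

2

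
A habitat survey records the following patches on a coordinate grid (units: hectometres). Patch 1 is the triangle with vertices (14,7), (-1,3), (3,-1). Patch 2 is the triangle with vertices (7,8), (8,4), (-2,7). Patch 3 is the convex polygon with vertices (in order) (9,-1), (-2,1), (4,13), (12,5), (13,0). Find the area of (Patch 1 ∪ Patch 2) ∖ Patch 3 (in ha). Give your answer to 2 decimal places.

4.77

|Patch 1 ∪ Patch 2| = 55.0003.
|(Patch 1 ∪ Patch 2) ∩ Patch 3| = 50.2309.
|(Patch 1 ∪ Patch 2) ∖ Patch 3| = 55.0003 − 50.2309 = 4.77.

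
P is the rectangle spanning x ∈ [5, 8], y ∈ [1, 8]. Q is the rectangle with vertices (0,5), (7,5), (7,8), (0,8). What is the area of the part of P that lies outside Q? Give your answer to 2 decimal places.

|P∩Q|: x∈[5,7], y∈[5,8] → 2·3 = 6.
|P| = 21.
|P ∖ Q| = |P| − |P∩Q| = 21 − 6 = 15.00.

15.00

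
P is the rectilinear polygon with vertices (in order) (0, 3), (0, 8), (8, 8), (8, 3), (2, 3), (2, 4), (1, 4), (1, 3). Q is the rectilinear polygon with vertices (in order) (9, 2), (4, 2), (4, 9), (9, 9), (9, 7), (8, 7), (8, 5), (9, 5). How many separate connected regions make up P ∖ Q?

1

P ∖ Q is a single connected region.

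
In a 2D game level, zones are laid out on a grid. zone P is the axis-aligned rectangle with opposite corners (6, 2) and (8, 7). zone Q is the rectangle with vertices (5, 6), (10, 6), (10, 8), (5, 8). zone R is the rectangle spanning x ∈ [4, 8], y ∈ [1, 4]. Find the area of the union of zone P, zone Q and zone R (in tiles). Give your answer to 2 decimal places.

By inclusion–exclusion:
Individual areas: |zone P| = 10, |zone Q| = 10, |zone R| = 12.
|zone P∩zone Q|: x∈[6,8], y∈[6,7] → 2·1 = 2.
|zone P∩zone R|: x∈[6,8], y∈[2,4] → 2·2 = 4.
|zone Q∩zone R| = 0 (no overlap).
|zone P∩zone Q∩zone R| = 0.
|zone P ∪ zone Q ∪ zone R| = 32 − 6 + 0 = 26.00.

26.00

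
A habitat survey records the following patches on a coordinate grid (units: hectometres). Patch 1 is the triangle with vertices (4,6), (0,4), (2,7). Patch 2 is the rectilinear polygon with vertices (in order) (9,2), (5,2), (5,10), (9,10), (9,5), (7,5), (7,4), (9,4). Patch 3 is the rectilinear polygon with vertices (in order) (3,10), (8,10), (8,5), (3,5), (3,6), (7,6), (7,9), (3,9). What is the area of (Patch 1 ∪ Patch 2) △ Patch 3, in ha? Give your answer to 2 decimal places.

28.50

|Patch 1 ∪ Patch 2| = 34.
|(Patch 1 ∪ Patch 2) ∩ Patch 3| = 9.25.
|(Patch 1 ∪ Patch 2) △ Patch 3| = 34 + 13 − 18.5 = 28.50.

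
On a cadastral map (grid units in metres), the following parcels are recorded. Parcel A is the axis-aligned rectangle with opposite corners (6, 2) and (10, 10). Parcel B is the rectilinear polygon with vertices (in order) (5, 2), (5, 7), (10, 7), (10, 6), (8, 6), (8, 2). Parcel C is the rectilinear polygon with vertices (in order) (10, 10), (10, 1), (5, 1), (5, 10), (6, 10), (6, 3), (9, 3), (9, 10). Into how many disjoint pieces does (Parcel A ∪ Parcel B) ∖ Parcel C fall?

(Parcel A ∪ Parcel B) ∖ Parcel C is a single connected region.

1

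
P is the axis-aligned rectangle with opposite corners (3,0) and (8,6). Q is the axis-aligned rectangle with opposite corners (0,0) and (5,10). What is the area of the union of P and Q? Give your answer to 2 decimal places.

By inclusion–exclusion:
Individual areas: |P| = 30, |Q| = 50.
|P∩Q|: x∈[3,5], y∈[0,6] → 2·6 = 12.
|P ∪ Q| = 80 − 12 = 68.00.

68.00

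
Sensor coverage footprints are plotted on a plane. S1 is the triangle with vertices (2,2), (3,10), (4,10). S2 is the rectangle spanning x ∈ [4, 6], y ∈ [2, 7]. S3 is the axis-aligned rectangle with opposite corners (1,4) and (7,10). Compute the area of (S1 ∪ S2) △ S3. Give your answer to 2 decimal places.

30.50

|S1 ∪ S2| = 14.
|(S1 ∪ S2) ∩ S3| = 9.75.
|(S1 ∪ S2) △ S3| = 14 + 36 − 19.5 = 30.50.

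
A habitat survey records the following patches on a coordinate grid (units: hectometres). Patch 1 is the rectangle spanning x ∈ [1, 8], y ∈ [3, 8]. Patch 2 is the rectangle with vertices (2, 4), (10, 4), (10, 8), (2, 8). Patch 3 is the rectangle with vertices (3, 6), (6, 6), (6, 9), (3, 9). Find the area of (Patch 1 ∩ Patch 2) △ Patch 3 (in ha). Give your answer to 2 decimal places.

21.00

|Patch 1 ∩ Patch 2| = 24.
|(Patch 1 ∩ Patch 2) ∩ Patch 3| = 6.
|(Patch 1 ∩ Patch 2) △ Patch 3| = 24 + 9 − 12 = 21.00.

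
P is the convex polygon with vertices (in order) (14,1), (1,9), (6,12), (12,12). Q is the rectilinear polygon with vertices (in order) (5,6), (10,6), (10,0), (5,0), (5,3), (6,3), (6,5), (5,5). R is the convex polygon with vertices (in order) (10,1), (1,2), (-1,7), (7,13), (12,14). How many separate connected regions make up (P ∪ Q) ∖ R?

(P ∪ Q) ∖ R splits into 3 disjoint pieces (area 6.3889, area 0.7418, area 19.195).

3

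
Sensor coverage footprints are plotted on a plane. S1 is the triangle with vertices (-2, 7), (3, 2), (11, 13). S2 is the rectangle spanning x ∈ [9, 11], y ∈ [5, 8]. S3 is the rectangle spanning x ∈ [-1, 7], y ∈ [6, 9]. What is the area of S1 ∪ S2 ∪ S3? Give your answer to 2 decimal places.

By inclusion–exclusion:
Individual areas: |S1| = 47.5, |S2| = 6, |S3| = 24.
|S1∩S2| = 0.
|S1∩S3| = 20.6177.
|S2∩S3| = 0 (no overlap).
|S1∩S2∩S3| = 0.
|S1 ∪ S2 ∪ S3| = 77.5 − 20.6177 + 0 = 56.88.

56.88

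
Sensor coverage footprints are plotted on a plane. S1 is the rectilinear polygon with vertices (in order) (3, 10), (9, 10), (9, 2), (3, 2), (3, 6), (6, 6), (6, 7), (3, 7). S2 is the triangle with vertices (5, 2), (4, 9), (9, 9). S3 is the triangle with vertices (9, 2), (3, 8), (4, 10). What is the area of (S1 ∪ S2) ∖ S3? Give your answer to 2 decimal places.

|S1 ∪ S2| = 46.6429.
|(S1 ∪ S2) ∩ S3| = 8.9524.
|(S1 ∪ S2) ∖ S3| = 46.6429 − 8.9524 = 37.69.

37.69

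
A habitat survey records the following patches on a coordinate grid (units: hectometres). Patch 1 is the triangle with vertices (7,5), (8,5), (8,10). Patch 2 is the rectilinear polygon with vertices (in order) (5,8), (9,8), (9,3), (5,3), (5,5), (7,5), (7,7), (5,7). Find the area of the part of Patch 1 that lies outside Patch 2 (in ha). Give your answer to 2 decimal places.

|Patch 1| = 2.5, |Patch 1∩Patch 2| = 2.1.
|Patch 1 ∖ Patch 2| = |Patch 1| − |Patch 1∩Patch 2| = 2.5 − 2.1 = 0.40.

0.40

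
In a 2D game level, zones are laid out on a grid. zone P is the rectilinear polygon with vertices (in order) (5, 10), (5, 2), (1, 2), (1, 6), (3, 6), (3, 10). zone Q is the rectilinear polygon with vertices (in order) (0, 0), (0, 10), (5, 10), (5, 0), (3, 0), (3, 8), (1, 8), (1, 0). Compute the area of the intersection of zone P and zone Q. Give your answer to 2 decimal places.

16.00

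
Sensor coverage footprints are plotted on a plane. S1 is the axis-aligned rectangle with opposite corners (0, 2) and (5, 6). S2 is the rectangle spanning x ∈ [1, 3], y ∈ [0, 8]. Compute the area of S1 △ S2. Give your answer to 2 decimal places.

20.00

|S1∩S2|: x∈[1,3], y∈[2,6] → 2·4 = 8.
|S1 △ S2| = |S1| + |S2| − 2·|S1∩S2| = 20 + 16 − 16 = 20.00.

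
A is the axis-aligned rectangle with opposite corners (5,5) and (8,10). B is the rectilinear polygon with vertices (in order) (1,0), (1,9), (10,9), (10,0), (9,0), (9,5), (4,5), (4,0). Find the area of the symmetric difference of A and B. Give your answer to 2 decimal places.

|A| = 15, |B| = 56, |A∩B| = 12.
|A △ B| = |A| + |B| − 2·|A∩B| = 15 + 56 − 24 = 47.00.

47.00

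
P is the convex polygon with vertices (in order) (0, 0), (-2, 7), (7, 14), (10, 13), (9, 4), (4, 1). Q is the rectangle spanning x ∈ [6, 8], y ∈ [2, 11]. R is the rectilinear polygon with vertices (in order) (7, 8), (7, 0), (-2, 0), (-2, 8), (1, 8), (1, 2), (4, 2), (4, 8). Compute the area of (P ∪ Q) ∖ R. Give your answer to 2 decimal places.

|P ∪ Q| = 106.6.
|(P ∪ Q) ∩ R| = 39.1571.
|(P ∪ Q) ∖ R| = 106.6 − 39.1571 = 67.44.

67.44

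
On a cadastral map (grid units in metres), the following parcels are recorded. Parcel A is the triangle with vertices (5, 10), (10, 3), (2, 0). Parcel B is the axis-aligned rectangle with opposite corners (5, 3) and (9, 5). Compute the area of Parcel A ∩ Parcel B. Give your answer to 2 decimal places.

The intersection is the polygon with vertices (9,4.4), (9,3), (5,3), (5,5), (8.571,5).
By the shoelace formula its area is 7.87.

7.87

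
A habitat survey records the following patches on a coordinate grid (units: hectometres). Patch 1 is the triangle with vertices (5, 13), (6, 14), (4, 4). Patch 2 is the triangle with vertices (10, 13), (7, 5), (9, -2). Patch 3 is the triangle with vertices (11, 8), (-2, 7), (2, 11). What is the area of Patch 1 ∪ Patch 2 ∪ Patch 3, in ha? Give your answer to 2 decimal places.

By inclusion–exclusion:
Individual areas: |Patch 1| = 4, |Patch 2| = 18.5, |Patch 3| = 24.
|Patch 1∩Patch 2| = 0.
|Patch 1∩Patch 3| = 1.0661.
|Patch 2∩Patch 3| = 1.1933.
|Patch 1∩Patch 2∩Patch 3| = 0.
|Patch 1 ∪ Patch 2 ∪ Patch 3| = 46.5 − 2.2594 + 0 = 44.24.

44.24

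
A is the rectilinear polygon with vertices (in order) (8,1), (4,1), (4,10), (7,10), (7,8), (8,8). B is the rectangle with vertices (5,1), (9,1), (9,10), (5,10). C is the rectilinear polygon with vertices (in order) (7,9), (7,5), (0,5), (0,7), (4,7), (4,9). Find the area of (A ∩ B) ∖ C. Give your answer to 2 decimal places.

17.00

|A ∩ B| = 25.
|(A ∩ B) ∩ C| = 8.
|(A ∩ B) ∖ C| = 25 − 8 = 17.00.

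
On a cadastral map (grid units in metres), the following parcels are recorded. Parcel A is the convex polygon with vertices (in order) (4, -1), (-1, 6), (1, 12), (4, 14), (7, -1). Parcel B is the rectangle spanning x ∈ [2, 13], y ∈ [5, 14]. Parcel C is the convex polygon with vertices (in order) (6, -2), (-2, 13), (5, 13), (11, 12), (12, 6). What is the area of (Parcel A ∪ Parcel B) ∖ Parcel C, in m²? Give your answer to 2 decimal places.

|Parcel A ∪ Parcel B| = 141.2333.
|(Parcel A ∪ Parcel B) ∩ Parcel C| = 95.8152.
|(Parcel A ∪ Parcel B) ∖ Parcel C| = 141.2333 − 95.8152 = 45.42.

45.42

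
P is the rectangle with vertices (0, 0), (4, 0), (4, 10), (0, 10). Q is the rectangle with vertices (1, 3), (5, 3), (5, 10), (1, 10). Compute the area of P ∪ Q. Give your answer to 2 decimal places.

47.00

By inclusion–exclusion:
Individual areas: |P| = 40, |Q| = 28.
|P∩Q|: x∈[1,4], y∈[3,10] → 3·7 = 21.
|P ∪ Q| = 68 − 21 = 47.00.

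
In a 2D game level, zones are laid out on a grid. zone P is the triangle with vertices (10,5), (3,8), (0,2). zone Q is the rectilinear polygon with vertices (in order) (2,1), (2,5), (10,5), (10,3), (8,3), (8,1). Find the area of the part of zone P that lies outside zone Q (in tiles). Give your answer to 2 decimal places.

|zone P| = 25.5, |zone P∩zone Q| = 9.6.
|zone P ∖ zone Q| = |zone P| − |zone P∩zone Q| = 25.5 − 9.6 = 15.90.

15.90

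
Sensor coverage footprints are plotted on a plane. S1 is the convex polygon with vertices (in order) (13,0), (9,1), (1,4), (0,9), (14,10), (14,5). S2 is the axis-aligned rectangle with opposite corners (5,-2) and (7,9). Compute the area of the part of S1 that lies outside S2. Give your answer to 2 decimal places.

|S1| = 102, |S1∩S2| = 13.75.
|S1 ∖ S2| = |S1| − |S1∩S2| = 102 − 13.75 = 88.25.

88.25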